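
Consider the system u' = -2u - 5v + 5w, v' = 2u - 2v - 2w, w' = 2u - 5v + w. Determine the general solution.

Coefficient matrix A = [[-2, -5, 5], [2, -2, -2], [2, -5, 1]].
det(A - λI) = 0 gives eigenvalues λ = -2, -4, 3.
For λ=-2: eigenvector (1,1,1).
For λ=-4: eigenvector (0,-1,-1).
For λ=3: eigenvector (1,0,1).
General solution: C_1e^(-2t)(1,1,1) + C_2e^(-4t)(0,-1,-1) + C_3e^(3t)(1,0,1).

u(t) = C_1e^(-2t) + C_3e^(3t), v(t) = C_1e^(-2t) - C_2e^(-4t), w(t) = C_1e^(-2t) - C_2e^(-4t) + C_3e^(3t)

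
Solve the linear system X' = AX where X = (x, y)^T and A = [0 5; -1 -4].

x(t) = -2C_1e^(-2t)sin(t) - C_1e^(-2t)cos(t) - C_2e^(-2t)sin(t) + 2C_2e^(-2t)cos(t), y(t) = C_1e^(-2t)sin(t) - C_2e^(-2t)cos(t)

Coefficient matrix A = [[0, 5], [-1, -4]].
Characteristic polynomial det(A - λI) = λ^2 + 4λ + 5 = 0.
Eigenvalues λ = -2 ± i (complex conjugate pair).
For λ=-2+i: an eigenvector is (-1,0) - i(-2,1) = (-1 + 2i, 0 - i).
A real fundamental pair from Re and Im of e^((-2+i)t)v: X_1 = e^(-2t)(cos(t)·(-1,0) + sin(t)·(-2,1)), X_2 = e^(-2t)(sin(t)·(-1,0) - cos(t)·(-2,1)).
General solution: C_1X_1 + C_2X_2.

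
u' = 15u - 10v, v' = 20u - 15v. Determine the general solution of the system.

u(t) = -C_1e^(5t) + C_2e^(-5t), v(t) = -C_1e^(5t) + 2C_2e^(-5t)

Coefficient matrix A = [[15, -10], [20, -15]].
Characteristic polynomial det(A - λI) = λ^2 - 25 = 0.
Eigenvalues λ = 5, -5.
For λ=5: (A-λI) row 1 is [10, -10], so an eigenvector is (-1, -1).
For λ=-5: (A-λI) row 1 is [20, -10], so an eigenvector is (1, 2).
General solution: C_1e^(5t)(-1,-1) + C_2e^(-5t)(1,2).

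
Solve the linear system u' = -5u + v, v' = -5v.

Coefficient matrix A = [[-5, 1], [0, -5]].
Characteristic polynomial det(A - λI) = λ^2 + 10λ + 25 = 0.
Single eigenvalue λ = -5 with algebraic multiplicity 2.
Eigenvector v = (1,0); generalized eigenvector w with (A-λI)w=v is (-2,1).
General solution: e^(-5t)[C_1·v + C_2·(t·v + w)].

u(t) = C_1e^(-5t) + C_2te^(-5t) - 2C_2e^(-5t), v(t) = C_2e^(-5t)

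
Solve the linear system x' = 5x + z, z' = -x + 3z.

x(t) = K_1e^(4t) + K_2te^(4t), z(t) = -K_1e^(4t) - K_2te^(4t) + K_2e^(4t)

Coefficient matrix A = [[5, 1], [-1, 3]].
Characteristic polynomial det(A - λI) = λ^2 - 8λ + 16 = 0.
Single eigenvalue λ = 4 with algebraic multiplicity 2.
Eigenvector v = (1,-1); generalized eigenvector w with (A-λI)w=v is (0,1).
General solution: e^(4t)[K_1·v + K_2·(t·v + w)].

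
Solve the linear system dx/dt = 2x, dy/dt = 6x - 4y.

Coefficient matrix A = [[2, 0], [6, -4]].
Characteristic polynomial det(A - λI) = λ^2 + 2λ - 8 = 0.
Eigenvalues λ = 2, -4.
For λ=2: (A-λI) row 2 is [6, -6], so an eigenvector is (-1, -1).
For λ=-4: (A-λI) row 1 is [6, 0], so an eigenvector is (0, 1).
General solution: K_1e^(2t)(-1,-1) + K_2e^(-4t)(0,1).

x(t) = -K_1e^(2t), y(t) = -K_1e^(2t) + K_2e^(-4t)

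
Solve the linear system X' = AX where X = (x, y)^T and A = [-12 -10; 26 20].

x(t) = -2C_1e^(4t)sin(2t) - C_1e^(4t)cos(2t) - C_2e^(4t)sin(2t) + 2C_2e^(4t)cos(2t), y(t) = 3C_1e^(4t)sin(2t) + 2C_1e^(4t)cos(2t) + 2C_2e^(4t)sin(2t) - 3C_2e^(4t)cos(2t)

Coefficient matrix A = [[-12, -10], [26, 20]].
Characteristic polynomial det(A - λI) = λ^2 - 8λ + 20 = 0.
Eigenvalues λ = 4 ± 2i (complex conjugate pair).
For λ=4+2i: an eigenvector is (-1,2) - i(-2,3) = (-1 + 2i, 2 - 3i).
A real fundamental pair from Re and Im of e^((4+2i)t)v: X_1 = e^(4t)(cos(2t)·(-1,2) + sin(2t)·(-2,3)), X_2 = e^(4t)(sin(2t)·(-1,2) - cos(2t)·(-2,3)).
General solution: C_1X_1 + C_2X_2.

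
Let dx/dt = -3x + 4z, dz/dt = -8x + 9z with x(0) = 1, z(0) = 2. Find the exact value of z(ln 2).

A = [[-3,4],[-8,9]]; eigenvalues λ = 5, 1.
Eigenvectors: (-1,-2) for λ=5, (-1,-1) for λ=1.
From the initial condition, c_1 = -1, c_2 = 0.
z(ln 2) = (-1)(2^5)(-2) + (0)(2^1)(-1) = 64.

64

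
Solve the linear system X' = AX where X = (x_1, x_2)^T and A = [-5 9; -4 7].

Coefficient matrix A = [[-5, 9], [-4, 7]].
Characteristic polynomial det(A - λI) = λ^2 - 2λ + 1 = 0.
Single eigenvalue λ = 1 with algebraic multiplicity 2.
Eigenvector v = (-3,-2); generalized eigenvector w with (A-λI)w=v is (-1,-1).
General solution: e^(t)[c_1·v + c_2·(t·v + w)].

x_1(t) = -3c_1e^(t) - 3c_2te^(t) - c_2e^(t), x_2(t) = -2c_1e^(t) - 2c_2te^(t) - c_2e^(t)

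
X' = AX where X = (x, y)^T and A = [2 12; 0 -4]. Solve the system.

Coefficient matrix A = [[2, 12], [0, -4]].
Characteristic polynomial det(A - λI) = λ^2 + 2λ - 8 = 0.
Eigenvalues λ = 2, -4.
For λ=2: (A-λI) row 1 is [0, 12], so an eigenvector is (-1, 0).
For λ=-4: (A-λI) row 1 is [6, 12], so an eigenvector is (-2, 1).
General solution: c_1e^(2t)(-1,0) + c_2e^(-4t)(-2,1).

x(t) = -c_1e^(2t) - 2c_2e^(-4t), y(t) = c_2e^(-4t)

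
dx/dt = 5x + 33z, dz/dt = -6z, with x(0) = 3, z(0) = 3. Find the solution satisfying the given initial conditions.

Coefficient matrix A = [[5, 33], [0, -6]].
Characteristic polynomial det(A - λI) = λ^2 + λ - 30 = 0.
Eigenvalues λ = -6, 5.
For λ=-6: (A-λI) row 1 is [11, 33], so an eigenvector is (-3, 1).
For λ=5: (A-λI) row 1 is [0, 33], so an eigenvector is (-1, 0).
General solution: c_1e^(-6t)(-3,1) + c_2e^(5t)(-1,0).
Applying x(0)=3, z(0)=3 gives c_1=3, c_2=-12.

x(t) = 12e^(5t) - 9e^(-6t), z(t) = 3e^(-6t)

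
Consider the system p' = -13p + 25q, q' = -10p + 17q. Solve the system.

Coefficient matrix A = [[-13, 25], [-10, 17]].
Characteristic polynomial det(A - λI) = λ^2 - 4λ + 29 = 0.
Eigenvalues λ = 2 ± 5i (complex conjugate pair).
For λ=2+5i: an eigenvector is (-2,-1) - i(1,1) = (-2 - i, -1 - i).
A real fundamental pair from Re and Im of e^((2+5i)t)v: X_1 = e^(2t)(cos(5t)·(-2,-1) + sin(5t)·(1,1)), X_2 = e^(2t)(sin(5t)·(-2,-1) - cos(5t)·(1,1)).
General solution: c_1X_1 + c_2X_2.

p(t) = c_1e^(2t)sin(5t) - 2c_1e^(2t)cos(5t) - 2c_2e^(2t)sin(5t) - c_2e^(2t)cos(5t), q(t) = c_1e^(2t)sin(5t) - c_1e^(2t)cos(5t) - c_2e^(2t)sin(5t) - c_2e^(2t)cos(5t)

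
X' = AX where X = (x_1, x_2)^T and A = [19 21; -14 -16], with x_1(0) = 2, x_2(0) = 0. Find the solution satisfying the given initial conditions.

x_1(t) = 6e^(5t) - 4e^(-2t), x_2(t) = -4e^(5t) + 4e^(-2t)

Coefficient matrix A = [[19, 21], [-14, -16]].
Characteristic polynomial det(A - λI) = λ^2 - 3λ - 10 = 0.
Eigenvalues λ = 5, -2.
For λ=5: (A-λI) row 1 is [14, 21], so an eigenvector is (-3, 2).
For λ=-2: (A-λI) row 1 is [21, 21], so an eigenvector is (-1, 1).
General solution: c_1e^(5t)(-3,2) + c_2e^(-2t)(-1,1).
Applying x_1(0)=2, x_2(0)=0 gives c_1=-2, c_2=4.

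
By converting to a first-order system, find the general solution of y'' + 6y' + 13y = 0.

Let x_1 = y, x_2 = y'. Then x_1' = x_2 and x_2' = -13x_1 - 6x_2.
A = [[0,1],[-13,-6]]; det(A-λI) = λ^2 + 6λ + 13.
Eigenvalues λ = -3 ± 2i.

y(t) = C_1e^(-3t)cos(2t) + C_2e^(-3t)sin(2t)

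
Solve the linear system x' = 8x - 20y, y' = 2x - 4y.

Coefficient matrix A = [[8, -20], [2, -4]].
Characteristic polynomial det(A - λI) = λ^2 - 4λ + 8 = 0.
Eigenvalues λ = 2 ± 2i (complex conjugate pair).
For λ=2+2i: an eigenvector is (1,0) - i(3,1) = (1 - 3i, 0 - i).
A real fundamental pair from Re and Im of e^((2+2i)t)v: X_1 = e^(2t)(cos(2t)·(1,0) + sin(2t)·(3,1)), X_2 = e^(2t)(sin(2t)·(1,0) - cos(2t)·(3,1)).
General solution: C_1X_1 + C_2X_2.

x(t) = 3C_1e^(2t)sin(2t) + C_1e^(2t)cos(2t) + C_2e^(2t)sin(2t) - 3C_2e^(2t)cos(2t), y(t) = C_1e^(2t)sin(2t) - C_2e^(2t)cos(2t)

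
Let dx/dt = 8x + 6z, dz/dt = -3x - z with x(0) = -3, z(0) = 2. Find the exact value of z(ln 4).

A = [[8,6],[-3,-1]]; eigenvalues λ = 5, 2.
Eigenvectors: (-2,1) for λ=5, (-1,1) for λ=2.
From the initial condition, c_1 = 1, c_2 = 1.
z(ln 4) = (1)(4^5)(1) + (1)(4^2)(1) = 1040.

1040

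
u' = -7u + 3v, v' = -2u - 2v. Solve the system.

Coefficient matrix A = [[-7, 3], [-2, -2]].
Characteristic polynomial det(A - λI) = λ^2 + 9λ + 20 = 0.
Eigenvalues λ = -5, -4.
For λ=-5: (A-λI) row 1 is [-2, 3], so an eigenvector is (3, 2).
For λ=-4: (A-λI) row 1 is [-3, 3], so an eigenvector is (1, 1).
General solution: K_1e^(-5t)(3,2) + K_2e^(-4t)(1,1).

u(t) = 3K_1e^(-5t) + K_2e^(-4t), v(t) = 2K_1e^(-5t) + K_2e^(-4t)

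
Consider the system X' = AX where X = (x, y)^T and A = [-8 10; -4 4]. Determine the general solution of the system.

Coefficient matrix A = [[-8, 10], [-4, 4]].
Characteristic polynomial det(A - λI) = λ^2 + 4λ + 8 = 0.
Eigenvalues λ = -2 ± 2i (complex conjugate pair).
For λ=-2+2i: an eigenvector is (-2,-1) - i(1,1) = (-2 - i, -1 - i).
A real fundamental pair from Re and Im of e^((-2+2i)t)v: X_1 = e^(-2t)(cos(2t)·(-2,-1) + sin(2t)·(1,1)), X_2 = e^(-2t)(sin(2t)·(-2,-1) - cos(2t)·(1,1)).
General solution: c_1X_1 + c_2X_2.

x(t) = c_1e^(-2t)sin(2t) - 2c_1e^(-2t)cos(2t) - 2c_2e^(-2t)sin(2t) - c_2e^(-2t)cos(2t), y(t) = c_1e^(-2t)sin(2t) - c_1e^(-2t)cos(2t) - c_2e^(-2t)sin(2t) - c_2e^(-2t)cos(2t)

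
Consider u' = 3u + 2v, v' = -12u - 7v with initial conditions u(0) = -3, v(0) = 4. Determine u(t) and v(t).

u(t) = -5e^(-t) + 2e^(-3t), v(t) = 10e^(-t) - 6e^(-3t)

Coefficient matrix A = [[3, 2], [-12, -7]].
Characteristic polynomial det(A - λI) = λ^2 + 4λ + 3 = 0.
Eigenvalues λ = -3, -1.
For λ=-3: (A-λI) row 1 is [6, 2], so an eigenvector is (-1, 3).
For λ=-1: (A-λI) row 1 is [4, 2], so an eigenvector is (1, -2).
General solution: K_1e^(-3t)(-1,3) + K_2e^(-t)(1,-2).
Applying u(0)=-3, v(0)=4 gives K_1=-2, K_2=-5.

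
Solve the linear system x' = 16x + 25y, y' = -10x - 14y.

x(t) = 2K_1e^(t)sin(5t) - K_1e^(t)cos(5t) - K_2e^(t)sin(5t) - 2K_2e^(t)cos(5t), y(t) = -K_1e^(t)sin(5t) + K_1e^(t)cos(5t) + K_2e^(t)sin(5t) + K_2e^(t)cos(5t)

Coefficient matrix A = [[16, 25], [-10, -14]].
Characteristic polynomial det(A - λI) = λ^2 - 2λ + 26 = 0.
Eigenvalues λ = 1 ± 5i (complex conjugate pair).
For λ=1+5i: an eigenvector is (-1,1) - i(2,-1) = (-1 - 2i, 1 + i).
A real fundamental pair from Re and Im of e^((1+5i)t)v: X_1 = e^(t)(cos(5t)·(-1,1) + sin(5t)·(2,-1)), X_2 = e^(t)(sin(5t)·(-1,1) - cos(5t)·(2,-1)).
General solution: K_1X_1 + K_2X_2.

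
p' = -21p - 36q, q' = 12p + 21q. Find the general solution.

p(t) = -3c_1e^(3t) - 2c_2e^(-3t), q(t) = 2c_1e^(3t) + c_2e^(-3t)

Coefficient matrix A = [[-21, -36], [12, 21]].
Characteristic polynomial det(A - λI) = λ^2 - 9 = 0.
Eigenvalues λ = 3, -3.
For λ=3: (A-λI) row 1 is [-24, -36], so an eigenvector is (-3, 2).
For λ=-3: (A-λI) row 1 is [-18, -36], so an eigenvector is (-2, 1).
General solution: c_1e^(3t)(-3,2) + c_2e^(-3t)(-2,1).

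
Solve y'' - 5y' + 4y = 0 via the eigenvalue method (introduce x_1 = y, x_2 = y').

y(t) = c_1e^(4t) + c_2e^(t)

Let x_1 = y, x_2 = y'. Then x_1' = x_2 and x_2' = -4x_1 + 5x_2.
A = [[0,1],[-4,5]]; det(A-λI) = λ^2 - 5λ + 4.
Eigenvalues λ = 4, 1 with eigenvectors (1,4), (1,1).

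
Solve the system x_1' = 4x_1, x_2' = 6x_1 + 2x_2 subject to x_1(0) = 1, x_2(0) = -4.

Coefficient matrix A = [[4, 0], [6, 2]].
Characteristic polynomial det(A - λI) = λ^2 - 6λ + 8 = 0.
Eigenvalues λ = 4, 2.
For λ=4: (A-λI) row 2 is [6, -2], so an eigenvector is (1, 3).
For λ=2: (A-λI) row 1 is [2, 0], so an eigenvector is (0, -1).
General solution: C_1e^(4t)(1,3) + C_2e^(2t)(0,-1).
Applying x_1(0)=1, x_2(0)=-4 gives C_1=1, C_2=7.

x_1(t) = e^(4t), x_2(t) = 3e^(4t) - 7e^(2t)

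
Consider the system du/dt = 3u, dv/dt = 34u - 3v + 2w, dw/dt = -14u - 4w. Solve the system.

Coefficient matrix A = [[3, 0, 0], [34, -3, 2], [-14, 0, -4]].
det(A - λI) = 0 gives eigenvalues λ = 3, -4, -3.
For λ=3: eigenvector (1,5,-2).
For λ=-4: eigenvector (0,-2,1).
For λ=-3: eigenvector (0,1,0).
General solution: c_1e^(3t)(1,5,-2) + c_2e^(-4t)(0,-2,1) + c_3e^(-3t)(0,1,0).

u(t) = c_1e^(3t), v(t) = 5c_1e^(3t) - 2c_2e^(-4t) + c_3e^(-3t), w(t) = -2c_1e^(3t) + c_2e^(-4t)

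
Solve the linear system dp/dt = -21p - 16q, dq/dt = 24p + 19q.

p(t) = c_1e^(-5t) + 2c_2e^(3t), q(t) = -c_1e^(-5t) - 3c_2e^(3t)

Coefficient matrix A = [[-21, -16], [24, 19]].
Characteristic polynomial det(A - λI) = λ^2 + 2λ - 15 = 0.
Eigenvalues λ = -5, 3.
For λ=-5: (A-λI) row 1 is [-16, -16], so an eigenvector is (1, -1).
For λ=3: (A-λI) row 1 is [-24, -16], so an eigenvector is (2, -3).
General solution: c_1e^(-5t)(1,-1) + c_2e^(3t)(2,-3).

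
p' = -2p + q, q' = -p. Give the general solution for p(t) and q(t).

Coefficient matrix A = [[-2, 1], [-1, 0]].
Characteristic polynomial det(A - λI) = λ^2 + 2λ + 1 = 0.
Single eigenvalue λ = -1 with algebraic multiplicity 2.
Eigenvector v = (1,1); generalized eigenvector w with (A-λI)w=v is (2,3).
General solution: e^(-t)[C_1·v + C_2·(t·v + w)].

p(t) = C_1e^(-t) + C_2te^(-t) + 2C_2e^(-t), q(t) = C_1e^(-t) + C_2te^(-t) + 3C_2e^(-t)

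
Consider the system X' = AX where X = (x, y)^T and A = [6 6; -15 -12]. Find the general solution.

Coefficient matrix A = [[6, 6], [-15, -12]].
Characteristic polynomial det(A - λI) = λ^2 + 6λ + 18 = 0.
Eigenvalues λ = -3 ± 3i (complex conjugate pair).
For λ=-3+3i: an eigenvector is (1,-2) - i(-1,1) = (1 + i, -2 - i).
A real fundamental pair from Re and Im of e^((-3+3i)t)v: X_1 = e^(-3t)(cos(3t)·(1,-2) + sin(3t)·(-1,1)), X_2 = e^(-3t)(sin(3t)·(1,-2) - cos(3t)·(-1,1)).
General solution: C_1X_1 + C_2X_2.

x(t) = -C_1e^(-3t)sin(3t) + C_1e^(-3t)cos(3t) + C_2e^(-3t)sin(3t) + C_2e^(-3t)cos(3t), y(t) = C_1e^(-3t)sin(3t) - 2C_1e^(-3t)cos(3t) - 2C_2e^(-3t)sin(3t) - C_2e^(-3t)cos(3t)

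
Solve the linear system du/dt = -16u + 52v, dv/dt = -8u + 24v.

u(t) = 2c_1e^(4t)sin(4t) - 3c_1e^(4t)cos(4t) - 3c_2e^(4t)sin(4t) - 2c_2e^(4t)cos(4t), v(t) = c_1e^(4t)sin(4t) - c_1e^(4t)cos(4t) - c_2e^(4t)sin(4t) - c_2e^(4t)cos(4t)

Coefficient matrix A = [[-16, 52], [-8, 24]].
Characteristic polynomial det(A - λI) = λ^2 - 8λ + 32 = 0.
Eigenvalues λ = 4 ± 4i (complex conjugate pair).
For λ=4+4i: an eigenvector is (-3,-1) - i(2,1) = (-3 - 2i, -1 - i).
A real fundamental pair from Re and Im of e^((4+4i)t)v: X_1 = e^(4t)(cos(4t)·(-3,-1) + sin(4t)·(2,1)), X_2 = e^(4t)(sin(4t)·(-3,-1) - cos(4t)·(2,1)).
General solution: c_1X_1 + c_2X_2.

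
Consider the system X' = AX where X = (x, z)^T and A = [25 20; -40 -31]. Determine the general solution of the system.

x(t) = c_1e^(-3t)sin(4t) - 2c_1e^(-3t)cos(4t) - 2c_2e^(-3t)sin(4t) - c_2e^(-3t)cos(4t), z(t) = -c_1e^(-3t)sin(4t) + 3c_1e^(-3t)cos(4t) + 3c_2e^(-3t)sin(4t) + c_2e^(-3t)cos(4t)

Coefficient matrix A = [[25, 20], [-40, -31]].
Characteristic polynomial det(A - λI) = λ^2 + 6λ + 25 = 0.
Eigenvalues λ = -3 ± 4i (complex conjugate pair).
For λ=-3+4i: an eigenvector is (-2,3) - i(1,-1) = (-2 - i, 3 + i).
A real fundamental pair from Re and Im of e^((-3+4i)t)v: X_1 = e^(-3t)(cos(4t)·(-2,3) + sin(4t)·(1,-1)), X_2 = e^(-3t)(sin(4t)·(-2,3) - cos(4t)·(1,-1)).
General solution: c_1X_1 + c_2X_2.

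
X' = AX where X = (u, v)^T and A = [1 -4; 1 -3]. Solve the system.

Coefficient matrix A = [[1, -4], [1, -3]].
Characteristic polynomial det(A - λI) = λ^2 + 2λ + 1 = 0.
Single eigenvalue λ = -1 with algebraic multiplicity 2.
Eigenvector v = (2,1); generalized eigenvector w with (A-λI)w=v is (3,1).
General solution: e^(-t)[K_1·v + K_2·(t·v + w)].

u(t) = 2K_1e^(-t) + 2K_2te^(-t) + 3K_2e^(-t), v(t) = K_1e^(-t) + K_2te^(-t) + K_2e^(-t)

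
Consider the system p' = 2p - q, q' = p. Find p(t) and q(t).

p(t) = -c_1e^(t) - c_2te^(t) - 2c_2e^(t), q(t) = -c_1e^(t) - c_2te^(t) - c_2e^(t)

Coefficient matrix A = [[2, -1], [1, 0]].
Characteristic polynomial det(A - λI) = λ^2 - 2λ + 1 = 0.
Single eigenvalue λ = 1 with algebraic multiplicity 2.
Eigenvector v = (-1,-1); generalized eigenvector w with (A-λI)w=v is (-2,-1).
General solution: e^(t)[c_1·v + c_2·(t·v + w)].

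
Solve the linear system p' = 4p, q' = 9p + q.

p(t) = c_1e^(4t), q(t) = 3c_1e^(4t) - c_2e^(t)

Coefficient matrix A = [[4, 0], [9, 1]].
Characteristic polynomial det(A - λI) = λ^2 - 5λ + 4 = 0.
Eigenvalues λ = 4, 1.
For λ=4: (A-λI) row 2 is [9, -3], so an eigenvector is (1, 3).
For λ=1: (A-λI) row 1 is [3, 0], so an eigenvector is (0, -1).
General solution: c_1e^(4t)(1,3) + c_2e^(t)(0,-1).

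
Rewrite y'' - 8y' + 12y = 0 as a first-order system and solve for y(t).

y(t) = c_1e^(6t) + c_2e^(2t)

Let x_1 = y, x_2 = y'. Then x_1' = x_2 and x_2' = -12x_1 + 8x_2.
A = [[0,1],[-12,8]]; det(A-λI) = λ^2 - 8λ + 12.
Eigenvalues λ = 6, 2 with eigenvectors (1,6), (1,2).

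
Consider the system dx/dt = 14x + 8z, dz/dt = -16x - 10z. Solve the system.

Coefficient matrix A = [[14, 8], [-16, -10]].
Characteristic polynomial det(A - λI) = λ^2 - 4λ - 12 = 0.
Eigenvalues λ = -2, 6.
For λ=-2: (A-λI) row 1 is [16, 8], so an eigenvector is (1, -2).
For λ=6: (A-λI) row 1 is [8, 8], so an eigenvector is (-1, 1).
General solution: C_1e^(-2t)(1,-2) + C_2e^(6t)(-1,1).

x(t) = C_1e^(-2t) - C_2e^(6t), z(t) = -2C_1e^(-2t) + C_2e^(6t)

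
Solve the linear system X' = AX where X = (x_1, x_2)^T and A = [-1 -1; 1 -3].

x_1(t) = K_1e^(-2t) + K_2te^(-2t) - 2K_2e^(-2t), x_2(t) = K_1e^(-2t) + K_2te^(-2t) - 3K_2e^(-2t)

Coefficient matrix A = [[-1, -1], [1, -3]].
Characteristic polynomial det(A - λI) = λ^2 + 4λ + 4 = 0.
Single eigenvalue λ = -2 with algebraic multiplicity 2.
Eigenvector v = (1,1); generalized eigenvector w with (A-λI)w=v is (-2,-3).
General solution: e^(-2t)[K_1·v + K_2·(t·v + w)].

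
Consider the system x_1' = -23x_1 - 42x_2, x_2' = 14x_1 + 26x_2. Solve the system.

x_1(t) = 3C_1e^(5t) + 2C_2e^(-2t), x_2(t) = -2C_1e^(5t) - C_2e^(-2t)

Coefficient matrix A = [[-23, -42], [14, 26]].
Characteristic polynomial det(A - λI) = λ^2 - 3λ - 10 = 0.
Eigenvalues λ = 5, -2.
For λ=5: (A-λI) row 1 is [-28, -42], so an eigenvector is (3, -2).
For λ=-2: (A-λI) row 1 is [-21, -42], so an eigenvector is (2, -1).
General solution: C_1e^(5t)(3,-2) + C_2e^(-2t)(2,-1).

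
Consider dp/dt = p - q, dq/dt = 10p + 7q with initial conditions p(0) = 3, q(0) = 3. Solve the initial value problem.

p(t) = -12e^(4t)sin(t) + 3e^(4t)cos(t), q(t) = 39e^(4t)sin(t) + 3e^(4t)cos(t)

Coefficient matrix A = [[1, -1], [10, 7]].
Characteristic polynomial det(A - λI) = λ^2 - 8λ + 17 = 0.
Eigenvalues λ = 4 ± i (complex conjugate pair).
For λ=4+i: an eigenvector is (0,-1) - i(1,-3) = (0 - i, -1 + 3i).
A real fundamental pair from Re and Im of e^((4+i)t)v: X_1 = e^(4t)(cos(t)·(0,-1) + sin(t)·(1,-3)), X_2 = e^(4t)(sin(t)·(0,-1) - cos(t)·(1,-3)).
General solution: c_1X_1 + c_2X_2.
Applying p(0)=3, q(0)=3 gives c_1=-12, c_2=-3.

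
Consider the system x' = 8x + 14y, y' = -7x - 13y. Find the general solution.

x(t) = -2c_1e^(t) + c_2e^(-6t), y(t) = c_1e^(t) - c_2e^(-6t)

Coefficient matrix A = [[8, 14], [-7, -13]].
Characteristic polynomial det(A - λI) = λ^2 + 5λ - 6 = 0.
Eigenvalues λ = 1, -6.
For λ=1: (A-λI) row 1 is [7, 14], so an eigenvector is (-2, 1).
For λ=-6: (A-λI) row 1 is [14, 14], so an eigenvector is (1, -1).
General solution: c_1e^(t)(-2,1) + c_2e^(-6t)(1,-1).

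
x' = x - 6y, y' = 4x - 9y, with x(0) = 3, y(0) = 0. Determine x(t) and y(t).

x(t) = 9e^(-3t) - 6e^(-5t), y(t) = 6e^(-3t) - 6e^(-5t)

Coefficient matrix A = [[1, -6], [4, -9]].
Characteristic polynomial det(A - λI) = λ^2 + 8λ + 15 = 0.
Eigenvalues λ = -3, -5.
For λ=-3: (A-λI) row 1 is [4, -6], so an eigenvector is (3, 2).
For λ=-5: (A-λI) row 1 is [6, -6], so an eigenvector is (1, 1).
General solution: c_1e^(-3t)(3,2) + c_2e^(-5t)(1,1).
Applying x(0)=3, y(0)=0 gives c_1=3, c_2=-6.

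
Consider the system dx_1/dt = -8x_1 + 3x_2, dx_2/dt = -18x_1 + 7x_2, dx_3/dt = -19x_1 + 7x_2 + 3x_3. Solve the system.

x_1(t) = K_1e^(-2t) + K_2e^(t), x_2(t) = 2K_1e^(-2t) + 3K_2e^(t), x_3(t) = K_1e^(-2t) - K_2e^(t) + K_3e^(3t)

Coefficient matrix A = [[-8, 3, 0], [-18, 7, 0], [-19, 7, 3]].
det(A - λI) = 0 gives eigenvalues λ = -2, 1, 3.
For λ=-2: eigenvector (1,2,1).
For λ=1: eigenvector (1,3,-1).
For λ=3: eigenvector (0,0,1).
General solution: K_1e^(-2t)(1,2,1) + K_2e^(t)(1,3,-1) + K_3e^(3t)(0,0,1).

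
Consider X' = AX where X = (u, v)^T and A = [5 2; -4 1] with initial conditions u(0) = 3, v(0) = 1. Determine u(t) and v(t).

Coefficient matrix A = [[5, 2], [-4, 1]].
Characteristic polynomial det(A - λI) = λ^2 - 6λ + 13 = 0.
Eigenvalues λ = 3 ± 2i (complex conjugate pair).
For λ=3+2i: an eigenvector is (-1,1) - i(0,1) = (-1, 1 - i).
A real fundamental pair from Re and Im of e^((3+2i)t)v: X_1 = e^(3t)(cos(2t)·(-1,1) + sin(2t)·(0,1)), X_2 = e^(3t)(sin(2t)·(-1,1) - cos(2t)·(0,1)).
General solution: c_1X_1 + c_2X_2.
Applying u(0)=3, v(0)=1 gives c_1=-3, c_2=-4.

u(t) = 4e^(3t)sin(2t) + 3e^(3t)cos(2t), v(t) = -7e^(3t)sin(2t) + e^(3t)cos(2t)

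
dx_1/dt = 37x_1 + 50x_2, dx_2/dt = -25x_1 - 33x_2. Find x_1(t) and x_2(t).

Coefficient matrix A = [[37, 50], [-25, -33]].
Characteristic polynomial det(A - λI) = λ^2 - 4λ + 29 = 0.
Eigenvalues λ = 2 ± 5i (complex conjugate pair).
For λ=2+5i: an eigenvector is (-3,2) - i(-1,1) = (-3 + i, 2 - i).
A real fundamental pair from Re and Im of e^((2+5i)t)v: X_1 = e^(2t)(cos(5t)·(-3,2) + sin(5t)·(-1,1)), X_2 = e^(2t)(sin(5t)·(-3,2) - cos(5t)·(-1,1)).
General solution: K_1X_1 + K_2X_2.

x_1(t) = -K_1e^(2t)sin(5t) - 3K_1e^(2t)cos(5t) - 3K_2e^(2t)sin(5t) + K_2e^(2t)cos(5t), x_2(t) = K_1e^(2t)sin(5t) + 2K_1e^(2t)cos(5t) + 2K_2e^(2t)sin(5t) - K_2e^(2t)cos(5t)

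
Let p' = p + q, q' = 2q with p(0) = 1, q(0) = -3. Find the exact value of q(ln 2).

-12

A = [[1,1],[0,2]]; eigenvalues λ = 1, 2.
Eigenvectors: (-1,0) for λ=1, (1,1) for λ=2.
From the initial condition, c_1 = -4, c_2 = -3.
q(ln 2) = (-4)(2^1)(0) + (-3)(2^2)(1) = -12.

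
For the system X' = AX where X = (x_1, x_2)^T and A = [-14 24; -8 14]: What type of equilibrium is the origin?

A = [[-14,24],[-8,14]]; det(A-λI) = λ^2 - 4.
λ = 2, -2: opposite signs.

saddle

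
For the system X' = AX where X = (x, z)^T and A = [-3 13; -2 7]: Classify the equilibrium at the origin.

A = [[-3,13],[-2,7]]; det(A-λI) = λ^2 - 4λ + 5.
λ = 2 ± i: positive real part.

unstable spiral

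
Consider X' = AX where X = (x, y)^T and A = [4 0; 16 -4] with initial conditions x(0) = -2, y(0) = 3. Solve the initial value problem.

Coefficient matrix A = [[4, 0], [16, -4]].
Characteristic polynomial det(A - λI) = λ^2 - 16 = 0.
Eigenvalues λ = 4, -4.
For λ=4: (A-λI) row 2 is [16, -8], so an eigenvector is (-1, -2).
For λ=-4: (A-λI) row 1 is [8, 0], so an eigenvector is (0, 1).
General solution: K_1e^(4t)(-1,-2) + K_2e^(-4t)(0,1).
Applying x(0)=-2, y(0)=3 gives K_1=2, K_2=7.

x(t) = -2e^(4t), y(t) = -4e^(4t) + 7e^(-4t)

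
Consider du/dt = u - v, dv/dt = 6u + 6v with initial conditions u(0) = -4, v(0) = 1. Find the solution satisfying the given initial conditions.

u(t) = 7e^(4t) - 11e^(3t), v(t) = -21e^(4t) + 22e^(3t)

Coefficient matrix A = [[1, -1], [6, 6]].
Characteristic polynomial det(A - λI) = λ^2 - 7λ + 12 = 0.
Eigenvalues λ = 3, 4.
For λ=3: (A-λI) row 1 is [-2, -1], so an eigenvector is (1, -2).
For λ=4: (A-λI) row 1 is [-3, -1], so an eigenvector is (1, -3).
General solution: K_1e^(3t)(1,-2) + K_2e^(4t)(1,-3).
Applying u(0)=-4, v(0)=1 gives K_1=-11, K_2=7.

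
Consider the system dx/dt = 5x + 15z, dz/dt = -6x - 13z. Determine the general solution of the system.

x(t) = K_1e^(-4t)sin(3t) + 2K_1e^(-4t)cos(3t) + 2K_2e^(-4t)sin(3t) - K_2e^(-4t)cos(3t), z(t) = -K_1e^(-4t)sin(3t) - K_1e^(-4t)cos(3t) - K_2e^(-4t)sin(3t) + K_2e^(-4t)cos(3t)

Coefficient matrix A = [[5, 15], [-6, -13]].
Characteristic polynomial det(A - λI) = λ^2 + 8λ + 25 = 0.
Eigenvalues λ = -4 ± 3i (complex conjugate pair).
For λ=-4+3i: an eigenvector is (2,-1) - i(1,-1) = (2 - i, -1 + i).
A real fundamental pair from Re and Im of e^((-4+3i)t)v: X_1 = e^(-4t)(cos(3t)·(2,-1) + sin(3t)·(1,-1)), X_2 = e^(-4t)(sin(3t)·(2,-1) - cos(3t)·(1,-1)).
General solution: K_1X_1 + K_2X_2.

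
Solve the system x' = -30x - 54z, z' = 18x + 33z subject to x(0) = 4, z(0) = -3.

Coefficient matrix A = [[-30, -54], [18, 33]].
Characteristic polynomial det(A - λI) = λ^2 - 3λ - 18 = 0.
Eigenvalues λ = 6, -3.
For λ=6: (A-λI) row 1 is [-36, -54], so an eigenvector is (-3, 2).
For λ=-3: (A-λI) row 1 is [-27, -54], so an eigenvector is (-2, 1).
General solution: c_1e^(6t)(-3,2) + c_2e^(-3t)(-2,1).
Applying x(0)=4, z(0)=-3 gives c_1=-2, c_2=1.

x(t) = 6e^(6t) - 2e^(-3t), z(t) = -4e^(6t) + e^(-3t)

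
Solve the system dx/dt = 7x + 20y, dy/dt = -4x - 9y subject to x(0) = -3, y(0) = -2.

Coefficient matrix A = [[7, 20], [-4, -9]].
Characteristic polynomial det(A - λI) = λ^2 + 2λ + 17 = 0.
Eigenvalues λ = -1 ± 4i (complex conjugate pair).
For λ=-1+4i: an eigenvector is (1,0) - i(2,-1) = (1 - 2i, 0 + i).
A real fundamental pair from Re and Im of e^((-1+4i)t)v: X_1 = e^(-t)(cos(4t)·(1,0) + sin(4t)·(2,-1)), X_2 = e^(-t)(sin(4t)·(1,0) - cos(4t)·(2,-1)).
General solution: c_1X_1 + c_2X_2.
Applying x(0)=-3, y(0)=-2 gives c_1=-7, c_2=-2.

x(t) = -16e^(-t)sin(4t) - 3e^(-t)cos(4t), y(t) = 7e^(-t)sin(4t) - 2e^(-t)cos(4t)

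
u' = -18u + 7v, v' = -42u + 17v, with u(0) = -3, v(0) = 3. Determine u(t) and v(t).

u(t) = 9e^(3t) - 12e^(-4t), v(t) = 27e^(3t) - 24e^(-4t)

Coefficient matrix A = [[-18, 7], [-42, 17]].
Characteristic polynomial det(A - λI) = λ^2 + λ - 12 = 0.
Eigenvalues λ = 3, -4.
For λ=3: (A-λI) row 1 is [-21, 7], so an eigenvector is (1, 3).
For λ=-4: (A-λI) row 1 is [-14, 7], so an eigenvector is (-1, -2).
General solution: c_1e^(3t)(1,3) + c_2e^(-4t)(-1,-2).
Applying u(0)=-3, v(0)=3 gives c_1=9, c_2=12.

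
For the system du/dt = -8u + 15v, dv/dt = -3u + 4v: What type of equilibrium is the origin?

stable spiral

A = [[-8,15],[-3,4]]; det(A-λI) = λ^2 + 4λ + 13.
λ = -2 ± 3i: negative real part.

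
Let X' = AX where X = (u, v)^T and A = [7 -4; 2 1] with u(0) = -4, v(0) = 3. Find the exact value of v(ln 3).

A = [[7,-4],[2,1]]; eigenvalues λ = 5, 3.
Eigenvectors: (-2,-1) for λ=5, (-1,-1) for λ=3.
From the initial condition, c_1 = 7, c_2 = -10.
v(ln 3) = (7)(3^5)(-1) + (-10)(3^3)(-1) = -1431.

-1431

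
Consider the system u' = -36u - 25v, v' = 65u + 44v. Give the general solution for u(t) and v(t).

u(t) = -2K_1e^(4t)sin(5t) - K_1e^(4t)cos(5t) - K_2e^(4t)sin(5t) + 2K_2e^(4t)cos(5t), v(t) = 3K_1e^(4t)sin(5t) + 2K_1e^(4t)cos(5t) + 2K_2e^(4t)sin(5t) - 3K_2e^(4t)cos(5t)

Coefficient matrix A = [[-36, -25], [65, 44]].
Characteristic polynomial det(A - λI) = λ^2 - 8λ + 41 = 0.
Eigenvalues λ = 4 ± 5i (complex conjugate pair).
For λ=4+5i: an eigenvector is (-1,2) - i(-2,3) = (-1 + 2i, 2 - 3i).
A real fundamental pair from Re and Im of e^((4+5i)t)v: X_1 = e^(4t)(cos(5t)·(-1,2) + sin(5t)·(-2,3)), X_2 = e^(4t)(sin(5t)·(-1,2) - cos(5t)·(-2,3)).
General solution: K_1X_1 + K_2X_2.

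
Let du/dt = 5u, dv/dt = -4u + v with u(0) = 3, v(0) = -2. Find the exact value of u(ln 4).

A = [[5,0],[-4,1]]; eigenvalues λ = 5, 1.
Eigenvectors: (1,-1) for λ=5, (0,-1) for λ=1.
From the initial condition, c_1 = 3, c_2 = -1.
u(ln 4) = (3)(4^5)(1) + (-1)(4^1)(0) = 3072.

3072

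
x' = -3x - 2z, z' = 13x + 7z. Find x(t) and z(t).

Coefficient matrix A = [[-3, -2], [13, 7]].
Characteristic polynomial det(A - λI) = λ^2 - 4λ + 5 = 0.
Eigenvalues λ = 2 ± i (complex conjugate pair).
For λ=2+i: an eigenvector is (-1,3) - i(-1,2) = (-1 + i, 3 - 2i).
A real fundamental pair from Re and Im of e^((2+i)t)v: X_1 = e^(2t)(cos(t)·(-1,3) + sin(t)·(-1,2)), X_2 = e^(2t)(sin(t)·(-1,3) - cos(t)·(-1,2)).
General solution: c_1X_1 + c_2X_2.

x(t) = -c_1e^(2t)sin(t) - c_1e^(2t)cos(t) - c_2e^(2t)sin(t) + c_2e^(2t)cos(t), z(t) = 2c_1e^(2t)sin(t) + 3c_1e^(2t)cos(t) + 3c_2e^(2t)sin(t) - 2c_2e^(2t)cos(t)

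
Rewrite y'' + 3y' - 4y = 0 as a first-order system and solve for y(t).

y(t) = C_1e^(-4t) + C_2e^(t)

Let x_1 = y, x_2 = y'. Then x_1' = x_2 and x_2' = 4x_1 - 3x_2.
A = [[0,1],[4,-3]]; det(A-λI) = λ^2 + 3λ - 4.
Eigenvalues λ = -4, 1 with eigenvectors (1,-4), (1,1).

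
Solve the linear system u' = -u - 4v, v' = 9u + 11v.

u(t) = 2c_1e^(5t) + 2c_2te^(5t) - c_2e^(5t), v(t) = -3c_1e^(5t) - 3c_2te^(5t) + c_2e^(5t)

Coefficient matrix A = [[-1, -4], [9, 11]].
Characteristic polynomial det(A - λI) = λ^2 - 10λ + 25 = 0.
Single eigenvalue λ = 5 with algebraic multiplicity 2.
Eigenvector v = (2,-3); generalized eigenvector w with (A-λI)w=v is (-1,1).
General solution: e^(5t)[c_1·v + c_2·(t·v + w)].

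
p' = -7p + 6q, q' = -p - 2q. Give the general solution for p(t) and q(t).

p(t) = -3C_1e^(-5t) - 2C_2e^(-4t), q(t) = -C_1e^(-5t) - C_2e^(-4t)

Coefficient matrix A = [[-7, 6], [-1, -2]].
Characteristic polynomial det(A - λI) = λ^2 + 9λ + 20 = 0.
Eigenvalues λ = -5, -4.
For λ=-5: (A-λI) row 1 is [-2, 6], so an eigenvector is (-3, -1).
For λ=-4: (A-λI) row 1 is [-3, 6], so an eigenvector is (-2, -1).
General solution: C_1e^(-5t)(-3,-1) + C_2e^(-4t)(-2,-1).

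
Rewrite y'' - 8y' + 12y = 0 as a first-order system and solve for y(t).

y(t) = c_1e^(2t) + c_2e^(6t)

Let x_1 = y, x_2 = y'. Then x_1' = x_2 and x_2' = -12x_1 + 8x_2.
A = [[0,1],[-12,8]]; det(A-λI) = λ^2 - 8λ + 12.
Eigenvalues λ = 2, 6 with eigenvectors (1,2), (1,6).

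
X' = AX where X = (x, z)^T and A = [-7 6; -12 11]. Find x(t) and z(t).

x(t) = C_1e^(5t) - C_2e^(-t), z(t) = 2C_1e^(5t) - C_2e^(-t)

Coefficient matrix A = [[-7, 6], [-12, 11]].
Characteristic polynomial det(A - λI) = λ^2 - 4λ - 5 = 0.
Eigenvalues λ = 5, -1.
For λ=5: (A-λI) row 1 is [-12, 6], so an eigenvector is (1, 2).
For λ=-1: (A-λI) row 1 is [-6, 6], so an eigenvector is (-1, -1).
General solution: C_1e^(5t)(1,2) + C_2e^(-t)(-1,-1).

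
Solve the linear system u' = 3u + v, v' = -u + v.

Coefficient matrix A = [[3, 1], [-1, 1]].
Characteristic polynomial det(A - λI) = λ^2 - 4λ + 4 = 0.
Single eigenvalue λ = 2 with algebraic multiplicity 2.
Eigenvector v = (1,-1); generalized eigenvector w with (A-λI)w=v is (3,-2).
General solution: e^(2t)[c_1·v + c_2·(t·v + w)].

u(t) = c_1e^(2t) + c_2te^(2t) + 3c_2e^(2t), v(t) = -c_1e^(2t) - c_2te^(2t) - 2c_2e^(2t)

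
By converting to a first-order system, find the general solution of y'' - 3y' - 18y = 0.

y(t) = c_1e^(-3t) + c_2e^(6t)

Let x_1 = y, x_2 = y'. Then x_1' = x_2 and x_2' = 18x_1 + 3x_2.
A = [[0,1],[18,3]]; det(A-λI) = λ^2 - 3λ - 18.
Eigenvalues λ = -3, 6 with eigenvectors (1,-3), (1,6).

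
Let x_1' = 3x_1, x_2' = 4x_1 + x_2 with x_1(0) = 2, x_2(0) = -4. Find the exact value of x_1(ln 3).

54

A = [[3,0],[4,1]]; eigenvalues λ = 1, 3.
Eigenvectors: (0,-1) for λ=1, (-1,-2) for λ=3.
From the initial condition, c_1 = 8, c_2 = -2.
x_1(ln 3) = (8)(3^1)(0) + (-2)(3^3)(-1) = 54.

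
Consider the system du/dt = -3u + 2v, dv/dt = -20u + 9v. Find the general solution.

u(t) = C_1e^(3t)cos(2t) + C_2e^(3t)sin(2t), v(t) = -C_1e^(3t)sin(2t) + 3C_1e^(3t)cos(2t) + 3C_2e^(3t)sin(2t) + C_2e^(3t)cos(2t)

Coefficient matrix A = [[-3, 2], [-20, 9]].
Characteristic polynomial det(A - λI) = λ^2 - 6λ + 13 = 0.
Eigenvalues λ = 3 ± 2i (complex conjugate pair).
For λ=3+2i: an eigenvector is (1,3) - i(0,-1) = (1, 3 + i).
A real fundamental pair from Re and Im of e^((3+2i)t)v: X_1 = e^(3t)(cos(2t)·(1,3) + sin(2t)·(0,-1)), X_2 = e^(3t)(sin(2t)·(1,3) - cos(2t)·(0,-1)).
General solution: C_1X_1 + C_2X_2.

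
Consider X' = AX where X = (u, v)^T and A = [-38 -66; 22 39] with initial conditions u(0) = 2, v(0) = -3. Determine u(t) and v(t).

u(t) = 12e^(6t) - 10e^(-5t), v(t) = -8e^(6t) + 5e^(-5t)

Coefficient matrix A = [[-38, -66], [22, 39]].
Characteristic polynomial det(A - λI) = λ^2 - λ - 30 = 0.
Eigenvalues λ = 6, -5.
For λ=6: (A-λI) row 1 is [-44, -66], so an eigenvector is (-3, 2).
For λ=-5: (A-λI) row 1 is [-33, -66], so an eigenvector is (-2, 1).
General solution: c_1e^(6t)(-3,2) + c_2e^(-5t)(-2,1).
Applying u(0)=2, v(0)=-3 gives c_1=-4, c_2=5.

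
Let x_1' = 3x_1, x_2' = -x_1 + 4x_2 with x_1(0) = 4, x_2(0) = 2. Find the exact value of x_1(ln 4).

A = [[3,0],[-1,4]]; eigenvalues λ = 3, 4.
Eigenvectors: (1,1) for λ=3, (0,-1) for λ=4.
From the initial condition, c_1 = 4, c_2 = 2.
x_1(ln 4) = (4)(4^3)(1) + (2)(4^4)(0) = 256.

256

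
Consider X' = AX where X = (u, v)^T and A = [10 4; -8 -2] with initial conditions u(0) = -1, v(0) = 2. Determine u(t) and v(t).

Coefficient matrix A = [[10, 4], [-8, -2]].
Characteristic polynomial det(A - λI) = λ^2 - 8λ + 12 = 0.
Eigenvalues λ = 6, 2.
For λ=6: (A-λI) row 1 is [4, 4], so an eigenvector is (-1, 1).
For λ=2: (A-λI) row 1 is [8, 4], so an eigenvector is (1, -2).
General solution: c_1e^(6t)(-1,1) + c_2e^(2t)(1,-2).
Applying u(0)=-1, v(0)=2 gives c_1=0, c_2=-1.

u(t) = -e^(2t), v(t) = 2e^(2t)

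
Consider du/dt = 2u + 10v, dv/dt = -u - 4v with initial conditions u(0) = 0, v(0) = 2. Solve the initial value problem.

u(t) = 20e^(-t)sin(t), v(t) = -6e^(-t)sin(t) + 2e^(-t)cos(t)

Coefficient matrix A = [[2, 10], [-1, -4]].
Characteristic polynomial det(A - λI) = λ^2 + 2λ + 2 = 0.
Eigenvalues λ = -1 ± i (complex conjugate pair).
For λ=-1+i: an eigenvector is (-1,0) - i(-3,1) = (-1 + 3i, 0 - i).
A real fundamental pair from Re and Im of e^((-1+i)t)v: X_1 = e^(-t)(cos(t)·(-1,0) + sin(t)·(-3,1)), X_2 = e^(-t)(sin(t)·(-1,0) - cos(t)·(-3,1)).
General solution: C_1X_1 + C_2X_2.
Applying u(0)=0, v(0)=2 gives C_1=-6, C_2=-2.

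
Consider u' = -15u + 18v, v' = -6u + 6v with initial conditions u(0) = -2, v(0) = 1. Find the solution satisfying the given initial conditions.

Coefficient matrix A = [[-15, 18], [-6, 6]].
Characteristic polynomial det(A - λI) = λ^2 + 9λ + 18 = 0.
Eigenvalues λ = -6, -3.
For λ=-6: (A-λI) row 1 is [-9, 18], so an eigenvector is (-2, -1).
For λ=-3: (A-λI) row 1 is [-12, 18], so an eigenvector is (-3, -2).
General solution: c_1e^(-6t)(-2,-1) + c_2e^(-3t)(-3,-2).
Applying u(0)=-2, v(0)=1 gives c_1=7, c_2=-4.

u(t) = 12e^(-3t) - 14e^(-6t), v(t) = 8e^(-3t) - 7e^(-6t)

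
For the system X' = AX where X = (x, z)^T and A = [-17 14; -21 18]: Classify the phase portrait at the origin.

saddle

A = [[-17,14],[-21,18]]; det(A-λI) = λ^2 - λ - 12.
λ = 4, -3: opposite signs.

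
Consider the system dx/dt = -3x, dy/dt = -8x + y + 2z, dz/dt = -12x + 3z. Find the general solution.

Coefficient matrix A = [[-3, 0, 0], [-8, 1, 2], [-12, 0, 3]].
det(A - λI) = 0 gives eigenvalues λ = -3, 1, 3.
For λ=-3: eigenvector (1,1,2).
For λ=1: eigenvector (0,1,0).
For λ=3: eigenvector (0,1,1).
General solution: C_1e^(-3t)(1,1,2) + C_2e^(t)(0,1,0) + C_3e^(3t)(0,1,1).

x(t) = C_1e^(-3t), y(t) = C_1e^(-3t) + C_2e^(t) + C_3e^(3t), z(t) = 2C_1e^(-3t) + C_3e^(3t)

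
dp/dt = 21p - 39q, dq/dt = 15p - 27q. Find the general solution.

Coefficient matrix A = [[21, -39], [15, -27]].
Characteristic polynomial det(A - λI) = λ^2 + 6λ + 18 = 0.
Eigenvalues λ = -3 ± 3i (complex conjugate pair).
For λ=-3+3i: an eigenvector is (-3,-2) - i(2,1) = (-3 - 2i, -2 - i).
A real fundamental pair from Re and Im of e^((-3+3i)t)v: X_1 = e^(-3t)(cos(3t)·(-3,-2) + sin(3t)·(2,1)), X_2 = e^(-3t)(sin(3t)·(-3,-2) - cos(3t)·(2,1)).
General solution: c_1X_1 + c_2X_2.

p(t) = 2c_1e^(-3t)sin(3t) - 3c_1e^(-3t)cos(3t) - 3c_2e^(-3t)sin(3t) - 2c_2e^(-3t)cos(3t), q(t) = c_1e^(-3t)sin(3t) - 2c_1e^(-3t)cos(3t) - 2c_2e^(-3t)sin(3t) - c_2e^(-3t)cos(3t)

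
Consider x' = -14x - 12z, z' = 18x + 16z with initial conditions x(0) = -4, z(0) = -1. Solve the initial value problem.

x(t) = 10e^(4t) - 14e^(-2t), z(t) = -15e^(4t) + 14e^(-2t)

Coefficient matrix A = [[-14, -12], [18, 16]].
Characteristic polynomial det(A - λI) = λ^2 - 2λ - 8 = 0.
Eigenvalues λ = -2, 4.
For λ=-2: (A-λI) row 1 is [-12, -12], so an eigenvector is (1, -1).
For λ=4: (A-λI) row 1 is [-18, -12], so an eigenvector is (-2, 3).
General solution: c_1e^(-2t)(1,-1) + c_2e^(4t)(-2,3).
Applying x(0)=-4, z(0)=-1 gives c_1=-14, c_2=-5.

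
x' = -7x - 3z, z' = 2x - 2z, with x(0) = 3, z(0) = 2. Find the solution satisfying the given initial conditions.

Coefficient matrix A = [[-7, -3], [2, -2]].
Characteristic polynomial det(A - λI) = λ^2 + 9λ + 20 = 0.
Eigenvalues λ = -5, -4.
For λ=-5: (A-λI) row 1 is [-2, -3], so an eigenvector is (-3, 2).
For λ=-4: (A-λI) row 1 is [-3, -3], so an eigenvector is (-1, 1).
General solution: c_1e^(-5t)(-3,2) + c_2e^(-4t)(-1,1).
Applying x(0)=3, z(0)=2 gives c_1=-5, c_2=12.

x(t) = -12e^(-4t) + 15e^(-5t), z(t) = 12e^(-4t) - 10e^(-5t)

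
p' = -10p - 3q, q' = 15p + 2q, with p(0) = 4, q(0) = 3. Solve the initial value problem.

Coefficient matrix A = [[-10, -3], [15, 2]].
Characteristic polynomial det(A - λI) = λ^2 + 8λ + 25 = 0.
Eigenvalues λ = -4 ± 3i (complex conjugate pair).
For λ=-4+3i: an eigenvector is (-1,2) - i(0,-1) = (-1, 2 + i).
A real fundamental pair from Re and Im of e^((-4+3i)t)v: X_1 = e^(-4t)(cos(3t)·(-1,2) + sin(3t)·(0,-1)), X_2 = e^(-4t)(sin(3t)·(-1,2) - cos(3t)·(0,-1)).
General solution: C_1X_1 + C_2X_2.
Applying p(0)=4, q(0)=3 gives C_1=-4, C_2=11.

p(t) = -11e^(-4t)sin(3t) + 4e^(-4t)cos(3t), q(t) = 26e^(-4t)sin(3t) + 3e^(-4t)cos(3t)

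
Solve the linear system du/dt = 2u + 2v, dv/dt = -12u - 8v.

u(t) = c_1e^(-4t) - c_2e^(-2t), v(t) = -3c_1e^(-4t) + 2c_2e^(-2t)

Coefficient matrix A = [[2, 2], [-12, -8]].
Characteristic polynomial det(A - λI) = λ^2 + 6λ + 8 = 0.
Eigenvalues λ = -4, -2.
For λ=-4: (A-λI) row 1 is [6, 2], so an eigenvector is (1, -3).
For λ=-2: (A-λI) row 1 is [4, 2], so an eigenvector is (-1, 2).
General solution: c_1e^(-4t)(1,-3) + c_2e^(-2t)(-1,2).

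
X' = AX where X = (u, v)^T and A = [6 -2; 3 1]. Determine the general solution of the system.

Coefficient matrix A = [[6, -2], [3, 1]].
Characteristic polynomial det(A - λI) = λ^2 - 7λ + 12 = 0.
Eigenvalues λ = 3, 4.
For λ=3: (A-λI) row 1 is [3, -2], so an eigenvector is (-2, -3).
For λ=4: (A-λI) row 1 is [2, -2], so an eigenvector is (1, 1).
General solution: K_1e^(3t)(-2,-3) + K_2e^(4t)(1,1).

u(t) = -2K_1e^(3t) + K_2e^(4t), v(t) = -3K_1e^(3t) + K_2e^(4t)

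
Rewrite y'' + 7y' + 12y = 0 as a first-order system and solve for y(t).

Let x_1 = y, x_2 = y'. Then x_1' = x_2 and x_2' = -12x_1 - 7x_2.
A = [[0,1],[-12,-7]]; det(A-λI) = λ^2 + 7λ + 12.
Eigenvalues λ = -3, -4 with eigenvectors (1,-3), (1,-4).

y(t) = C_1e^(-3t) + C_2e^(-4t)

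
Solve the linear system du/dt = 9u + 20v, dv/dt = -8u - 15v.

u(t) = 2c_1e^(-3t)sin(4t) - c_1e^(-3t)cos(4t) - c_2e^(-3t)sin(4t) - 2c_2e^(-3t)cos(4t), v(t) = -c_1e^(-3t)sin(4t) + c_1e^(-3t)cos(4t) + c_2e^(-3t)sin(4t) + c_2e^(-3t)cos(4t)

Coefficient matrix A = [[9, 20], [-8, -15]].
Characteristic polynomial det(A - λI) = λ^2 + 6λ + 25 = 0.
Eigenvalues λ = -3 ± 4i (complex conjugate pair).
For λ=-3+4i: an eigenvector is (-1,1) - i(2,-1) = (-1 - 2i, 1 + i).
A real fundamental pair from Re and Im of e^((-3+4i)t)v: X_1 = e^(-3t)(cos(4t)·(-1,1) + sin(4t)·(2,-1)), X_2 = e^(-3t)(sin(4t)·(-1,1) - cos(4t)·(2,-1)).
General solution: c_1X_1 + c_2X_2.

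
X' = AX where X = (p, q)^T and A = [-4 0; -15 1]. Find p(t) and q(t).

Coefficient matrix A = [[-4, 0], [-15, 1]].
Characteristic polynomial det(A - λI) = λ^2 + 3λ - 4 = 0.
Eigenvalues λ = -4, 1.
For λ=-4: (A-λI) row 2 is [-15, 5], so an eigenvector is (1, 3).
For λ=1: (A-λI) row 1 is [-5, 0], so an eigenvector is (0, 1).
General solution: C_1e^(-4t)(1,3) + C_2e^(t)(0,1).

p(t) = C_1e^(-4t), q(t) = 3C_1e^(-4t) + C_2e^(t)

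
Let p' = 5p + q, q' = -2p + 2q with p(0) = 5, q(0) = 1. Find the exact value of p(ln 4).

A = [[5,1],[-2,2]]; eigenvalues λ = 3, 4.
Eigenvectors: (1,-2) for λ=3, (1,-1) for λ=4.
From the initial condition, c_1 = -6, c_2 = 11.
p(ln 4) = (-6)(4^3)(1) + (11)(4^4)(1) = 2432.

2432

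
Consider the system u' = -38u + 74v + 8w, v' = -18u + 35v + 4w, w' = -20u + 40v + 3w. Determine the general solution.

u(t) = 5K_1e^(-2t) + 2K_2e^(-t) + 2K_3e^(3t), v(t) = 2K_1e^(-2t) + K_2e^(-t) + K_3e^(3t), w(t) = 4K_1e^(-2t) + K_3e^(3t)

Coefficient matrix A = [[-38, 74, 8], [-18, 35, 4], [-20, 40, 3]].
det(A - λI) = 0 gives eigenvalues λ = -2, -1, 3.
For λ=-2: eigenvector (5,2,4).
For λ=-1: eigenvector (2,1,0).
For λ=3: eigenvector (2,1,1).
General solution: K_1e^(-2t)(5,2,4) + K_2e^(-t)(2,1,0) + K_3e^(3t)(2,1,1).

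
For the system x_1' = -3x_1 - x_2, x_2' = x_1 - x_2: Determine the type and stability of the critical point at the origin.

A = [[-3,-1],[1,-1]]; det(A-λI) = λ^2 + 4λ + 4.
repeated λ = -2 with a single eigenvector.

stable improper node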